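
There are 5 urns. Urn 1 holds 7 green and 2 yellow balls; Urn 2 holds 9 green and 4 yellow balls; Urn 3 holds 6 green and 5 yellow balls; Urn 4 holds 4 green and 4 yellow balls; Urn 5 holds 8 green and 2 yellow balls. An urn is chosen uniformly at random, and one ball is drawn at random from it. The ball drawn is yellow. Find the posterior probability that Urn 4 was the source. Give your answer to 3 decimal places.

Tabulate prior·likelihood by source: [1] prior 0.2, lik 0.2222, product 0.04444; [2] prior 0.2, lik 0.3077, product 0.06154; [3] prior 0.2, lik 0.4545, product 0.09091; [4] prior 0.2, lik 0.5, product 0.1000; [5] prior 0.2, lik 0.2, product 0.04000.
Normalizing constant = 0.33689; the posterior for Urn 4 is its product over the sum, 0.1000/0.33689 = 0.297.

Posterior probability ≈ 0.297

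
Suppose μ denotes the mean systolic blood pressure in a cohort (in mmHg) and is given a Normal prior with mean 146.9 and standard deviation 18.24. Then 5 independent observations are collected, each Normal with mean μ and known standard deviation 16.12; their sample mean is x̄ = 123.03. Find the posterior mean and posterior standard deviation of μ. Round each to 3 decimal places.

Posterior mean ≈ 126.255; posterior SD ≈ 6.704

Prior precision 1/τ₀² = 1/18.24² = 0.00300573; data precision n/σ² = 5/16.12² = 0.0192415.
Posterior precision = 0.00300573 + 0.0192415 = 0.0222473, giving posterior SD = 1/√0.0222473 = 6.704.
Posterior mean = (0.00300573·146.9 + 0.0192415·123.03) / 0.0222473 = 126.255.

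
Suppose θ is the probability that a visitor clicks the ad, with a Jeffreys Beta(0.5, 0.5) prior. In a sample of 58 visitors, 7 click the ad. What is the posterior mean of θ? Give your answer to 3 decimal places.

Posterior mean ≈ 0.127

Observing 7 successes and 51 failures updates Beta(0.5, 0.5) by adding the success and failure counts to the two shape parameters: α = 0.5+7 = 7.5, β = 0.5+51 = 51.5.
E[θ | data] = 7.5/(7.5+51.5) = 0.127.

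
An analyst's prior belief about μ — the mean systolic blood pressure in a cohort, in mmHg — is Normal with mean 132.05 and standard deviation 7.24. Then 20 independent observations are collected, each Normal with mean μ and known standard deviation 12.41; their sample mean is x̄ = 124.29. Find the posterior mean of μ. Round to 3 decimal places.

With known σ, the Normal prior is conjugate. Weight on the data is w = (n/σ²)/(n/σ² + 1/τ₀²) = 0.129863/(0.129863+0.0190776) = 0.87191.
Posterior mean = w·x̄ + (1−w)·μ₀ = 0.87191·124.29 + 0.12809·132.05 = 125.284.

Posterior mean ≈ 125.284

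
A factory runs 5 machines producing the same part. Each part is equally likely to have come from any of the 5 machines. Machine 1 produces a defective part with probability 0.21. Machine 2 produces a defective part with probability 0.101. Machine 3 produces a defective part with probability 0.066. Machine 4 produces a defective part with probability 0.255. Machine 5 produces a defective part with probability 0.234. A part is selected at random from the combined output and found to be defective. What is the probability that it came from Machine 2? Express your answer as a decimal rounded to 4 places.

Posterior probability ≈ 0.1166

P(defective|M1) = 0.21; P(defective|M2) = 0.101; P(defective|M3) = 0.066; P(defective|M4) = 0.255; P(defective|M5) = 0.234.
Prior × likelihood for each source: 0.2·0.21=0.04200, 0.2·0.101=0.02020, 0.2·0.066=0.01320, 0.2·0.255=0.05100, 0.2·0.234=0.04680. Summing gives P(defective) = 0.17320.
P(Machine 2 | defective) = 0.02020 / 0.17320 = 0.1166.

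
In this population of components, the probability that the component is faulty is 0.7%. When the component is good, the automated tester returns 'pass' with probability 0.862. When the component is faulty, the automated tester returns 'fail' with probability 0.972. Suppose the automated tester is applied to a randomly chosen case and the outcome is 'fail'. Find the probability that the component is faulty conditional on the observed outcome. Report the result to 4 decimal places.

Write H for 'the component is faulty'. Prior odds H:¬H = 0.007/0.993 = 0.0070493. For the 'fail' outcome, the likelihood ratio is 0.972/0.138 = 7.0435.
Posterior odds = 0.0070493 × 7.0435 = 0.049652, so P(H|E) = 0.049652/(1+0.049652) = 0.0473.

P(H | E) ≈ 0.0473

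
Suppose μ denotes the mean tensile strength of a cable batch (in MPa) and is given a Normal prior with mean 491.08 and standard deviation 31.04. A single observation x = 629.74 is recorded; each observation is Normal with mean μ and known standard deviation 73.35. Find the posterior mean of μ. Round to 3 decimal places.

Posterior mean ≈ 512.140

With known σ, the Normal prior is conjugate. Weight on the data is w = (n/σ²)/(n/σ² + 1/τ₀²) = 0.00018587/(0.00018587+0.00103790) = 0.15188.
Posterior mean = w·x̄ + (1−w)·μ₀ = 0.15188·629.74 + 0.84812·491.08 = 512.140.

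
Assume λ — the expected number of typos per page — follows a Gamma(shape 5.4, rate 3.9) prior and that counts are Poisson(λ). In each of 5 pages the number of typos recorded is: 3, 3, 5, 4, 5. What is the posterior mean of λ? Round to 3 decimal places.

Posterior mean ≈ 2.854

The Poisson likelihood adds the total count to the shape and the number of exposure periods to the rate. Here ∑xᵢ = 20 and n = 5, so shape 5.4→25.4 and rate 3.9→8.9.
Posterior mean = shape/rate = 25.4/8.9 = 2.854.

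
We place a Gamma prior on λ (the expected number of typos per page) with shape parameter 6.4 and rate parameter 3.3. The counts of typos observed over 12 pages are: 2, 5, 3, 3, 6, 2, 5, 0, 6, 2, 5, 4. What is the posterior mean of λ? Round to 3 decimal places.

Total count ∑xᵢ = 43 over n = 12 pages.
Gamma is conjugate to the Poisson likelihood: posterior is Gamma(shape = 6.4+43 = 49.4, rate = 3.3+12 = 15.3).
Posterior mean = shape/rate = 49.4/15.3 = 3.229.

Posterior mean ≈ 3.229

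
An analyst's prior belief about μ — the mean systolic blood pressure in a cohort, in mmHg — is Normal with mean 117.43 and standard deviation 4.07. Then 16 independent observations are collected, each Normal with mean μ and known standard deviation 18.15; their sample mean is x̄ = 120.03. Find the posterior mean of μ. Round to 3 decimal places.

Posterior mean ≈ 118.589

With known σ, the Normal prior is conjugate. Weight on the data is w = (n/σ²)/(n/σ² + 1/τ₀²) = 0.0485698/(0.0485698+0.0603686) = 0.44585.
Posterior mean = w·x̄ + (1−w)·μ₀ = 0.44585·120.03 + 0.55415·117.43 = 118.589.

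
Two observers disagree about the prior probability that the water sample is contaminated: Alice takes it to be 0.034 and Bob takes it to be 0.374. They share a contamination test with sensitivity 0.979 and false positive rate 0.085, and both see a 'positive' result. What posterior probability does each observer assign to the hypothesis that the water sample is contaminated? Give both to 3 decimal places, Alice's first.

Alice: 0.288; Bob: 0.873

P('+'|H) = 0.979, P('+'|¬H) = 0.085.
Alice: numerator 0.979·0.034 = 0.033286; evidence = 0.033286+0.085·0.966 = 0.11540; posterior = 0.288.
Bob: numerator 0.979·0.374 = 0.36615; evidence = 0.36615+0.085·0.626 = 0.41936; posterior = 0.873.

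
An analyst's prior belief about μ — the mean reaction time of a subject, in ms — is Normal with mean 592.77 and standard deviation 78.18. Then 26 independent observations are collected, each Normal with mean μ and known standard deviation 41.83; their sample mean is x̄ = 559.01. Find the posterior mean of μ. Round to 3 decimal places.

With known σ, the Normal prior is conjugate. Weight on the data is w = (n/σ²)/(n/σ² + 1/τ₀²) = 0.0148593/(0.0148593+0.00016361) = 0.98911.
Posterior mean = w·x̄ + (1−w)·μ₀ = 0.98911·559.01 + 0.010891·592.77 = 559.378.

Posterior mean ≈ 559.378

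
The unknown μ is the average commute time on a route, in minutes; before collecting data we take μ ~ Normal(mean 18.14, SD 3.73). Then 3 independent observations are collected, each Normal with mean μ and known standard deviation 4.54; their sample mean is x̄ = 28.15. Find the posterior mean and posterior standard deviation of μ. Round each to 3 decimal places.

Posterior mean ≈ 24.841; posterior SD ≈ 2.145

Prior precision 1/τ₀² = 1/3.73² = 0.0718757; data precision n/σ² = 3/4.54² = 0.145549.
Posterior precision = 0.0718757 + 0.145549 = 0.217425, giving posterior SD = 1/√0.217425 = 2.145.
Posterior mean = (0.0718757·18.14 + 0.145549·28.15) / 0.217425 = 24.841.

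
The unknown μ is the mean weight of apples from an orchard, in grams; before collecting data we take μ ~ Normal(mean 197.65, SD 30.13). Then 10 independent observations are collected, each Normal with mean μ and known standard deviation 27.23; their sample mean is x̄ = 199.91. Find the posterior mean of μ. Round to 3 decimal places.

Prior precision 1/τ₀² = 1/30.13² = 0.00110154; data precision n/σ² = 10/27.23² = 0.0134867.
Posterior precision = 0.00110154 + 0.0134867 = 0.0145882.
Posterior mean = (0.00110154·197.65 + 0.0134867·199.91) / 0.0145882 = 199.739.

Posterior mean ≈ 199.739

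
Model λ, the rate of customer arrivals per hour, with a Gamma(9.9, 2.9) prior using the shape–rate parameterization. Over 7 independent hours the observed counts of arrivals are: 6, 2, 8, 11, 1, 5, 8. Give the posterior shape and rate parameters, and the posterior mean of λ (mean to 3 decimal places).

Posterior: Gamma(shape=50.9, rate=9.9); mean ≈ 5.141

The Poisson likelihood adds the total count to the shape and the number of exposure periods to the rate. Here ∑xᵢ = 41 and n = 7, so shape 9.9→50.9 and rate 2.9→9.9.
Posterior mean = shape/rate = 50.9/9.9 = 5.141.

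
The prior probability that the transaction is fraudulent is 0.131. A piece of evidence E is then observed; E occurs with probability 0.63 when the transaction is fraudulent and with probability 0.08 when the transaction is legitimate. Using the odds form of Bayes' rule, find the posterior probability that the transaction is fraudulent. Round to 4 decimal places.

Prior odds = 0.131/(1−0.131) = 0.15075.
Likelihood ratio for E = 0.63/0.08 = 7.8750.
Posterior odds = prior odds × LR = 1.1871.
Posterior probability = odds/(1+odds) = 1.1871/2.1871 = 0.5428.

Posterior probability ≈ 0.5428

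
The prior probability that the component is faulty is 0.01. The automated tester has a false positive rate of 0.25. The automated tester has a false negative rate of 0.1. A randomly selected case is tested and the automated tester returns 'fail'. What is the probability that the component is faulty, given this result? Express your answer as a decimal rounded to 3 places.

Let H be the event that the component is faulty. P(H) = 0.01, so P(¬H) = 0.99. With E the 'fail' result, P(E|H) = 0.9 and P(E|¬H) = 0.25.
P(E) = 0.9·0.01 + 0.25·0.99 = 0.0090000 + 0.24750 = 0.25650.
By Bayes' theorem, P(H|E) = 0.0090000 / 0.25650 = 0.035.

P(H | E) ≈ 0.035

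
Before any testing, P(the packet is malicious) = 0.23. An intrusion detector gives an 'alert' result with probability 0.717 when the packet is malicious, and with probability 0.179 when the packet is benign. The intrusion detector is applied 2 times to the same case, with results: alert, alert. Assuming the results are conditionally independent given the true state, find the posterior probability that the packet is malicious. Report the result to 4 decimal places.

With H the event that the packet is malicious, the joint likelihood of the observed sequence is P(data|H) = 0.717·0.717 = 0.51409 and P(data|¬H) = 0.179·0.179 = 0.032041.
Bayes: P(H|data) = 0.23·0.51409 / (0.23·0.51409 + 0.77·0.032041) = 0.11824/0.14291 = 0.8274.

Posterior P(H) ≈ 0.8274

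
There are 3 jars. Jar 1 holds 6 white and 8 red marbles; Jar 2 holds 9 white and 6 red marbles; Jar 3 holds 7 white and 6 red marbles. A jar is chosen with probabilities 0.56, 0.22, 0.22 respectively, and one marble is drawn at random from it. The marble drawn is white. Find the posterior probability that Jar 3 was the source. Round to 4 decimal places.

Tabulate prior·likelihood by source: [1] prior 0.56, lik 0.4286, product 0.2400; [2] prior 0.22, lik 0.6, product 0.1320; [3] prior 0.22, lik 0.5385, product 0.1185.
Normalizing constant = 0.49046; the posterior for Jar 3 is its product over the sum, 0.1185/0.49046 = 0.2415.

Posterior probability ≈ 0.2415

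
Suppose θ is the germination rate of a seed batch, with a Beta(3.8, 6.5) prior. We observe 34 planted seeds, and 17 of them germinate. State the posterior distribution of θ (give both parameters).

Posterior: Beta(20.8, 23.5)

The binomial likelihood is conjugate to the Beta prior: with 17 successes and 17 failures, the posterior is Beta(3.8+17, 6.5+17) = Beta(20.8, 23.5).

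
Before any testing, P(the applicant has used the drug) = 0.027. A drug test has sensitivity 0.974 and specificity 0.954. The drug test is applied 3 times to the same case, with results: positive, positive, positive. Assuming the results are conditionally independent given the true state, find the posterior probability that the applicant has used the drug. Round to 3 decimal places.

Let H be the event that the applicant has used the drug; start with P(H) = 0.027. P('positive'|H) = 0.974, P('positive'|¬H) = 0.046.
Update on result 1 ('positive'): P(H) ← 0.974·0.0270 / (0.974·0.0270 + 0.046·0.9730) = 0.026298/0.071056 = 0.3701.
Update on result 2 ('positive'): P(H) ← 0.974·0.3701 / (0.974·0.3701 + 0.046·0.6299) = 0.36048/0.38946 = 0.9256.
Update on result 3 ('positive'): P(H) ← 0.974·0.9256 / (0.974·0.9256 + 0.046·0.0744) = 0.90153/0.90496 = 0.9962.

Posterior P(H) ≈ 0.996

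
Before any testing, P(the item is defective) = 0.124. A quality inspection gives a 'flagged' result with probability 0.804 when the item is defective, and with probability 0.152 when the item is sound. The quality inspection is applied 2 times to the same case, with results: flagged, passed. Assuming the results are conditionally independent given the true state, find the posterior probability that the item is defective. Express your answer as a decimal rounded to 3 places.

With H the event that the item is defective, the joint likelihood of the observed sequence is P(data|H) = 0.804·0.196 = 0.15758 and P(data|¬H) = 0.152·0.848 = 0.12890.
Bayes: P(H|data) = 0.124·0.15758 / (0.124·0.15758 + 0.876·0.12890) = 0.019540/0.13245 = 0.1475.

Posterior P(H) ≈ 0.148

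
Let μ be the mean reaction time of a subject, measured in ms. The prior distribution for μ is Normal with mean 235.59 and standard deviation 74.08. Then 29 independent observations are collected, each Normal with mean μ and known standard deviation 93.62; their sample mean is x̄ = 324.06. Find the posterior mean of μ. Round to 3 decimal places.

Posterior mean ≈ 319.442

With known σ, the Normal prior is conjugate. Weight on the data is w = (n/σ²)/(n/σ² + 1/τ₀²) = 0.00330873/(0.00330873+0.00018222) = 0.94780.
Posterior mean = w·x̄ + (1−w)·μ₀ = 0.94780·324.06 + 0.052198·235.59 = 319.442.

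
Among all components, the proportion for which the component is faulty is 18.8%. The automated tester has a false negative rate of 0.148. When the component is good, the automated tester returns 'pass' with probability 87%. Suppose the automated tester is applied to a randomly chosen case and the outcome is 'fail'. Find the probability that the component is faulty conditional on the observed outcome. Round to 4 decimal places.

P(H | E) ≈ 0.6028

Write H for 'the component is faulty'. Prior odds H:¬H = 0.188/0.812 = 0.23153. For the 'fail' outcome, the likelihood ratio is 0.852/0.13 = 6.5538.
Posterior odds = 0.23153 × 6.5538 = 1.5174, so P(H|E) = 1.5174/(1+1.5174) = 0.6028.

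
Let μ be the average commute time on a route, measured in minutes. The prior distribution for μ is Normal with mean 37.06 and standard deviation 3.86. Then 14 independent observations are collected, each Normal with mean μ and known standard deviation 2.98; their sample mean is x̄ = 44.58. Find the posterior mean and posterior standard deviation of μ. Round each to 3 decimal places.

Prior precision 1/τ₀² = 1/3.86² = 0.0671159; data precision n/σ² = 14/2.98² = 1.57651.
Posterior precision = 0.0671159 + 1.57651 = 1.64362, giving posterior SD = 1/√1.64362 = 0.780.
Posterior mean = (0.0671159·37.06 + 1.57651·44.58) / 1.64362 = 44.273.

Posterior mean ≈ 44.273; posterior SD ≈ 0.780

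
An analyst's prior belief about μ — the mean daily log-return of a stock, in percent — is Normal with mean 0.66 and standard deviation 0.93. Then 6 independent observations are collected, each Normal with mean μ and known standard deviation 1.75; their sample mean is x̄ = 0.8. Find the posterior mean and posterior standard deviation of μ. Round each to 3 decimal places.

With known σ, the Normal prior is conjugate. Weight on the data is w = (n/σ²)/(n/σ² + 1/τ₀²) = 1.95918/(1.95918+1.15620) = 0.62887.
Posterior mean = w·x̄ + (1−w)·μ₀ = 0.62887·0.8 + 0.37113·0.66 = 0.748. Posterior variance = 1/(1.95918+1.15620) = 0.320987, so SD = 0.567.

Posterior mean ≈ 0.748; posterior SD ≈ 0.567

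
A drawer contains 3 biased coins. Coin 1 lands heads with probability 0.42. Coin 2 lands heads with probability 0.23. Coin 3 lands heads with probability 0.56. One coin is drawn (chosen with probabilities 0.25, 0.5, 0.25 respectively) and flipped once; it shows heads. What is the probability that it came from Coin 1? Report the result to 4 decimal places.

Posterior probability ≈ 0.2917

P(heads|C1) = 0.42; P(heads|C2) = 0.23; P(heads|C3) = 0.56.
Prior × likelihood for each source: 0.25·0.42=0.1050, 0.5·0.23=0.1150, 0.25·0.56=0.1400. Summing gives P(heads) = 0.36000.
P(Coin 1 | heads) = 0.1050 / 0.36000 = 0.2917.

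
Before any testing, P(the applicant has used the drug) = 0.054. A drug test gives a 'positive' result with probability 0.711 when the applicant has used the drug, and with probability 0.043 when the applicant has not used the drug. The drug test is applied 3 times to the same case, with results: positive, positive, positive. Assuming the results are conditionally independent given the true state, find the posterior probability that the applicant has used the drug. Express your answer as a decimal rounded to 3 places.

With H the event that the applicant has used the drug, the joint likelihood of the observed sequence is P(data|H) = 0.711·0.711·0.711 = 0.35943 and P(data|¬H) = 0.043·0.043·0.043 = 0.00007951.
Bayes: P(H|data) = 0.054·0.35943 / (0.054·0.35943 + 0.946·0.00007951) = 0.019409/0.019484 = 0.9961.

Posterior P(H) ≈ 0.996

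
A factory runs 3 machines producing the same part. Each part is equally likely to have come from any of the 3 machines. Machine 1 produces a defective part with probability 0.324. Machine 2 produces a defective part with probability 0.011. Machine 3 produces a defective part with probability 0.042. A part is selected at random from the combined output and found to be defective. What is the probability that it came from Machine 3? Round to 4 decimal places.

Tabulate prior·likelihood by source: [1] prior 0.333333, lik 0.324, product 0.1080; [2] prior 0.333333, lik 0.011, product 0.003667; [3] prior 0.333333, lik 0.042, product 0.01400.
Normalizing constant = 0.12567; the posterior for Machine 3 is its product over the sum, 0.01400/0.12567 = 0.1114.

Posterior probability ≈ 0.1114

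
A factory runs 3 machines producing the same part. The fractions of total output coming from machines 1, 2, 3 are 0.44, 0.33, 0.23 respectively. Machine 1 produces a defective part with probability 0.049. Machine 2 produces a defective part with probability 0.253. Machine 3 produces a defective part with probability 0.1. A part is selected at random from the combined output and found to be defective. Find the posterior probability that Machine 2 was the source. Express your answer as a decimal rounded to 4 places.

P(defective|M1) = 0.049; P(defective|M2) = 0.253; P(defective|M3) = 0.1.
Prior × likelihood for each source: 0.44·0.049=0.02156, 0.33·0.253=0.08349, 0.23·0.1=0.02300. Summing gives P(defective) = 0.12805.
P(Machine 2 | defective) = 0.08349 / 0.12805 = 0.6520.

Posterior probability ≈ 0.6520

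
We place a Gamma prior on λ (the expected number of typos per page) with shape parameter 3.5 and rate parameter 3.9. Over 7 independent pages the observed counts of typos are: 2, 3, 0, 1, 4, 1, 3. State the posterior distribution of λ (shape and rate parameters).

Posterior: Gamma(shape=17.5, rate=10.9)

Total count ∑xᵢ = 14 over n = 7 pages.
Gamma is conjugate to the Poisson likelihood: posterior is Gamma(shape = 3.5+14 = 17.5, rate = 3.9+7 = 10.9).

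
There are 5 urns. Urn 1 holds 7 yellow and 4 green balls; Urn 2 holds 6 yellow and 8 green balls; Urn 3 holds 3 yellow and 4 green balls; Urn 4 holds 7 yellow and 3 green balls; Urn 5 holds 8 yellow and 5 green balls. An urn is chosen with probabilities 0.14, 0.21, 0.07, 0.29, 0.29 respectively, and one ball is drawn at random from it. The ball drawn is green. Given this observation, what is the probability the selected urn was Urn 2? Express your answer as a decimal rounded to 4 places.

Posterior probability ≈ 0.2931

P(green|Urn 1) = 0.3636; P(green|Urn 2) = 0.5714; P(green|Urn 3) = 0.5714; P(green|Urn 4) = 0.3; P(green|Urn 5) = 0.3846.
Prior × likelihood for each source: 0.14·0.3636=0.05091, 0.21·0.5714=0.1200, 0.07·0.5714=0.04000, 0.29·0.3=0.08700, 0.29·0.3846=0.1115. Summing gives P(green) = 0.40945.
P(Urn 2 | green) = 0.1200 / 0.40945 = 0.2931.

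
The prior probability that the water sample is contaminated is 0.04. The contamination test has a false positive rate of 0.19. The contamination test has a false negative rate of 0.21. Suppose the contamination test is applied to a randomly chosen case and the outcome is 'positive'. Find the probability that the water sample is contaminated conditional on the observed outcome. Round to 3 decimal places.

Write H for 'the water sample is contaminated'. Prior odds H:¬H = 0.04/0.96 = 0.041667. For the 'positive' outcome, the likelihood ratio is 0.79/0.19 = 4.1579.
Posterior odds = 0.041667 × 4.1579 = 0.17325, so P(H|E) = 0.17325/(1+0.17325) = 0.148.

P(H | E) ≈ 0.148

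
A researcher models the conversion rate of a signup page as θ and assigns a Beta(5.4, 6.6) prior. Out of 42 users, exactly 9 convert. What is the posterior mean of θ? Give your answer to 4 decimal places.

The binomial likelihood is conjugate to the Beta prior: with 9 successes and 33 failures, the posterior is Beta(5.4+9, 6.6+33) = Beta(14.4, 39.6).
E[θ | data] = 14.4/(14.4+39.6) = 0.2667.

Posterior mean ≈ 0.2667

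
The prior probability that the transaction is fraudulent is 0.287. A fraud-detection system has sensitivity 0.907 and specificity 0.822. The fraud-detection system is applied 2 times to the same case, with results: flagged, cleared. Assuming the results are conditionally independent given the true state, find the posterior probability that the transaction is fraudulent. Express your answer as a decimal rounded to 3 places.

With H the event that the transaction is fraudulent, the joint likelihood of the observed sequence is P(data|H) = 0.907·0.093 = 0.084351 and P(data|¬H) = 0.178·0.822 = 0.14632.
Bayes: P(H|data) = 0.287·0.084351 / (0.287·0.084351 + 0.713·0.14632) = 0.024209/0.12853 = 0.1883.

Posterior P(H) ≈ 0.188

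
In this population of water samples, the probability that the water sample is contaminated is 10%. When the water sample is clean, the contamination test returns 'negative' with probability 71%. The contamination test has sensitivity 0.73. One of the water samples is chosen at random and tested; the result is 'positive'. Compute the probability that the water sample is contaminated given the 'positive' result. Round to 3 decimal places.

Write H for 'the water sample is contaminated'. Prior odds H:¬H = 0.1/0.9 = 0.11111. For the 'positive' outcome, the likelihood ratio is 0.73/0.29 = 2.5172.
Posterior odds = 0.11111 × 2.5172 = 0.27969, so P(H|E) = 0.27969/(1+0.27969) = 0.219.

P(H | E) ≈ 0.219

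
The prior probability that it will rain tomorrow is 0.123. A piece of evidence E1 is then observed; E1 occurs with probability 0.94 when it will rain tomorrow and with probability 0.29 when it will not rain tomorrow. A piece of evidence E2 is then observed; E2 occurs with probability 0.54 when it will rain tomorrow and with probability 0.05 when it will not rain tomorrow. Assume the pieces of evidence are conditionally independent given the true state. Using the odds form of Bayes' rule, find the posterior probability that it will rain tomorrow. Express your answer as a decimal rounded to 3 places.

Posterior probability ≈ 0.831

Prior odds = 0.123/(1−0.123) = 0.14025.
Likelihood ratio for E1 = 0.94/0.29 = 3.2414.
Likelihood ratio for E2 = 0.54/0.05 = 10.800.
Posterior odds = prior odds × LR₁ × LR₂ = 4.9097.
Posterior probability = odds/(1+odds) = 4.9097/5.9097 = 0.831.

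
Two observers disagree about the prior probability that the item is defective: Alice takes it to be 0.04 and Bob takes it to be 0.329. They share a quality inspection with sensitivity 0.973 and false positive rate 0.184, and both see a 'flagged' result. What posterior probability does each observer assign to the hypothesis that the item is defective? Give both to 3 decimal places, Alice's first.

P('+'|H) = 0.973, P('+'|¬H) = 0.184.
Alice: numerator 0.973·0.04 = 0.038920; evidence = 0.038920+0.184·0.96 = 0.21556; posterior = 0.181.
Bob: numerator 0.973·0.329 = 0.32012; evidence = 0.32012+0.184·0.671 = 0.44358; posterior = 0.722.

Alice: 0.181; Bob: 0.722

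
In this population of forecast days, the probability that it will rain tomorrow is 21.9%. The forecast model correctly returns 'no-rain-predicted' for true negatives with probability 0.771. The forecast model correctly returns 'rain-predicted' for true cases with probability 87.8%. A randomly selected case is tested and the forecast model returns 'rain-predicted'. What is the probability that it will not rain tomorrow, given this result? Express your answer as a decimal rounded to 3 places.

Write H for 'it will rain tomorrow'. Prior odds H:¬H = 0.219/0.781 = 0.28041. For the 'rain-predicted' outcome, the likelihood ratio is 0.878/0.229 = 3.8341.
Posterior odds = 0.28041 × 3.8341 = 1.0751, so P(H|E) = 1.0751/(1+1.0751) = 0.518. Then P(¬H|E) = 1 − 0.518 = 0.482.

P(¬H | E) ≈ 0.482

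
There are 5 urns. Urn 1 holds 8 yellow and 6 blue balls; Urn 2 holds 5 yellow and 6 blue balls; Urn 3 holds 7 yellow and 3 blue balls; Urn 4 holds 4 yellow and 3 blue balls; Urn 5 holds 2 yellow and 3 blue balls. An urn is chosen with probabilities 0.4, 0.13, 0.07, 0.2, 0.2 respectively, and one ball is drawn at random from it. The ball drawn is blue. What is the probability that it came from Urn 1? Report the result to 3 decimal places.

Posterior probability ≈ 0.365

Tabulate prior·likelihood by source: [1] prior 0.4, lik 0.4286, product 0.1714; [2] prior 0.13, lik 0.5455, product 0.07091; [3] prior 0.07, lik 0.3, product 0.02100; [4] prior 0.2, lik 0.4286, product 0.08571; [5] prior 0.2, lik 0.6, product 0.1200.
Normalizing constant = 0.46905; the posterior for Urn 1 is its product over the sum, 0.1714/0.46905 = 0.365.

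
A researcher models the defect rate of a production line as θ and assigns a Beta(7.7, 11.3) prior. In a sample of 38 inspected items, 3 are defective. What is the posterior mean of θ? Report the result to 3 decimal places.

Posterior mean ≈ 0.188

The binomial likelihood is conjugate to the Beta prior: with 3 successes and 35 failures, the posterior is Beta(7.7+3, 11.3+35) = Beta(10.7, 46.3).
Posterior mean = α/(α+β) = 10.7/57 = 0.188.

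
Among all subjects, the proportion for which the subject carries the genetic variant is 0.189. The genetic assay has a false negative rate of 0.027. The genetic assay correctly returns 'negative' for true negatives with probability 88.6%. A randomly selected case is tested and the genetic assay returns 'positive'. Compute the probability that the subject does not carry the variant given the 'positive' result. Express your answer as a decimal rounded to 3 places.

Let H be the event that the subject carries the genetic variant. P(H) = 0.189, so P(¬H) = 0.811. With E the 'positive' result, P(E|H) = 0.973 and P(E|¬H) = 0.114.
P(E) = 0.973·0.189 + 0.114·0.811 = 0.18390 + 0.092454 = 0.27635.
By Bayes' theorem, P(H|E) = 0.18390 / 0.27635 = 0.665. Hence P(¬H|E) = 1 − 0.665 = 0.335.

P(¬H | E) ≈ 0.335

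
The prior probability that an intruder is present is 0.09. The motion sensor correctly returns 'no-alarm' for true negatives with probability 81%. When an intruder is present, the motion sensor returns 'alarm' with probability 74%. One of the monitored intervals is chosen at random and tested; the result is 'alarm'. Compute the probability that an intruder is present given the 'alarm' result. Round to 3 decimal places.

P(H | E) ≈ 0.278

Write H for 'an intruder is present'. Prior odds H:¬H = 0.09/0.91 = 0.098901. For the 'alarm' outcome, the likelihood ratio is 0.74/0.19 = 3.8947.
Posterior odds = 0.098901 × 3.8947 = 0.38519, so P(H|E) = 0.38519/(1+0.38519) = 0.278.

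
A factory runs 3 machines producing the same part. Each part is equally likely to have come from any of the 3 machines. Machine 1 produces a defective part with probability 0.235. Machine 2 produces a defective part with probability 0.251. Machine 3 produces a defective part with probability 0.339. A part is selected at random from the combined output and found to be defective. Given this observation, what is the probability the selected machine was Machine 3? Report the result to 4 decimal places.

P(defective|M1) = 0.235; P(defective|M2) = 0.251; P(defective|M3) = 0.339.
Prior × likelihood for each source: 0.333333·0.235=0.07833, 0.333333·0.251=0.08367, 0.333333·0.339=0.1130. Summing gives P(defective) = 0.27500.
P(Machine 3 | defective) = 0.1130 / 0.27500 = 0.4109.

Posterior probability ≈ 0.4109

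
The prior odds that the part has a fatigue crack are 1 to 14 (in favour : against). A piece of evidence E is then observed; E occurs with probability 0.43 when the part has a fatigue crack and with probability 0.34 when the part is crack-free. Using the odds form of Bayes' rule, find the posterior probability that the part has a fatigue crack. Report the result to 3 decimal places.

Posterior probability ≈ 0.083

Prior odds = 1/14 = 0.071429.
Likelihood ratio for E = 0.43/0.34 = 1.2647.
Posterior odds = prior odds × LR = 0.090336.
Posterior probability = odds/(1+odds) = 0.090336/1.0903 = 0.083.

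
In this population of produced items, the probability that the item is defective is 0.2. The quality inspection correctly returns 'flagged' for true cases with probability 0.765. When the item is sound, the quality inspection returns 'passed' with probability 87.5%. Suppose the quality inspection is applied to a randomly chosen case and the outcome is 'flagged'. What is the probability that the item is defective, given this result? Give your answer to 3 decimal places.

Let H be the event that the item is defective. P(H) = 0.2, so P(¬H) = 0.8. With E the 'flagged' result, P(E|H) = 0.765 and P(E|¬H) = 0.125.
P(E) = 0.765·0.2 + 0.125·0.8 = 0.15300 + 0.10000 = 0.25300.
By Bayes' theorem, P(H|E) = 0.15300 / 0.25300 = 0.605.

P(H | E) ≈ 0.605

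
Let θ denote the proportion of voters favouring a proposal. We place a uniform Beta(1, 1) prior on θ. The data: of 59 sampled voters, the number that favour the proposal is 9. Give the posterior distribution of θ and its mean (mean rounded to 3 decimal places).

The binomial likelihood is conjugate to the Beta prior: with 9 successes and 50 failures, the posterior is Beta(1+9, 1+50) = Beta(10, 51).
E[θ | data] = 10/(10+51) = 0.164.

Posterior: Beta(10, 51); mean ≈ 0.164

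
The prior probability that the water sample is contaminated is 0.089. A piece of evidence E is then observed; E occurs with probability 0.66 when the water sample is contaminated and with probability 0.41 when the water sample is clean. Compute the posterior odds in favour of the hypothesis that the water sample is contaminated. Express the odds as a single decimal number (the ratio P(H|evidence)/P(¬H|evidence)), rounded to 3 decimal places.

Prior odds = 0.089/(1−0.089) = 0.097695.
Likelihood ratio for E = 0.66/0.41 = 1.6098.
Posterior odds = prior odds × LR = 0.15726.

Posterior odds ≈ 0.157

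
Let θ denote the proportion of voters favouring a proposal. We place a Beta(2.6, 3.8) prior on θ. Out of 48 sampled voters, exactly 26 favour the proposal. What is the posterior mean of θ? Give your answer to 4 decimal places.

Posterior mean ≈ 0.5257

The binomial likelihood is conjugate to the Beta prior: with 26 successes and 22 failures, the posterior is Beta(2.6+26, 3.8+22) = Beta(28.6, 25.8).
Posterior mean = α/(α+β) = 28.6/54.4 = 0.5257.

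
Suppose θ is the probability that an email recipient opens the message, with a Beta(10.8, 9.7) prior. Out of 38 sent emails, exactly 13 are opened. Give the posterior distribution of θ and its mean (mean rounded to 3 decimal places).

Posterior: Beta(23.8, 34.7); mean ≈ 0.407

The binomial likelihood is conjugate to the Beta prior: with 13 successes and 25 failures, the posterior is Beta(10.8+13, 9.7+25) = Beta(23.8, 34.7).
E[θ | data] = 23.8/(23.8+34.7) = 0.407.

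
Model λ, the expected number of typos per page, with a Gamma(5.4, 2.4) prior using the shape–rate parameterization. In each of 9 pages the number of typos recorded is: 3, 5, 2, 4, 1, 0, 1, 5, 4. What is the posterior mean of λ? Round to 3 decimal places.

Posterior mean ≈ 2.667

The Poisson likelihood adds the total count to the shape and the number of exposure periods to the rate. Here ∑xᵢ = 25 and n = 9, so shape 5.4→30.4 and rate 2.4→11.4.
Posterior mean = shape/rate = 30.4/11.4 = 2.667.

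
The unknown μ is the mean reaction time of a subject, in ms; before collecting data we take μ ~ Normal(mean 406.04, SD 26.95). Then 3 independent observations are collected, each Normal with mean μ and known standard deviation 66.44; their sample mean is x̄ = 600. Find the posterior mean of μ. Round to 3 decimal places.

With known σ, the Normal prior is conjugate. Weight on the data is w = (n/σ²)/(n/σ² + 1/τ₀²) = 0.00067961/(0.00067961+0.00137684) = 0.33048.
Posterior mean = w·x̄ + (1−w)·μ₀ = 0.33048·600 + 0.66952·406.04 = 470.140.

Posterior mean ≈ 470.140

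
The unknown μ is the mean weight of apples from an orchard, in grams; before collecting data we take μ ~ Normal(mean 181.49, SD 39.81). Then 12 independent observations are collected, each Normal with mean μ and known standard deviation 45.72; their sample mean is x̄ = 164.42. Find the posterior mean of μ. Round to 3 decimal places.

Posterior mean ≈ 166.110

With known σ, the Normal prior is conjugate. Weight on the data is w = (n/σ²)/(n/σ² + 1/τ₀²) = 0.00574075/(0.00574075+0.00063098) = 0.90097.
Posterior mean = w·x̄ + (1−w)·μ₀ = 0.90097·164.42 + 0.099028·181.49 = 166.110.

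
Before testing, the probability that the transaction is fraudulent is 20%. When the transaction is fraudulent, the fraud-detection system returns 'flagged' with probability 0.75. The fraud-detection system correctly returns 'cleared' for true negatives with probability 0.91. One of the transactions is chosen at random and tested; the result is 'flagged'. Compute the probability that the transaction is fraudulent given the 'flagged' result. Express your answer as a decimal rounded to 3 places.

P(H | E) ≈ 0.676

Let H be the event that the transaction is fraudulent. P(H) = 0.2, so P(¬H) = 0.8. With E the 'flagged' result, P(E|H) = 0.75 and P(E|¬H) = 0.09.
P(E) = 0.75·0.2 + 0.09·0.8 = 0.15000 + 0.072000 = 0.22200.
By Bayes' theorem, P(H|E) = 0.15000 / 0.22200 = 0.676.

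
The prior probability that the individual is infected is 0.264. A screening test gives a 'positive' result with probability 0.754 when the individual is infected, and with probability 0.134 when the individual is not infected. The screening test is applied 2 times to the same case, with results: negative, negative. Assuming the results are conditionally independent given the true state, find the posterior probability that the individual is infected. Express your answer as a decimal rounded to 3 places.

Posterior P(H) ≈ 0.028

With H the event that the individual is infected, the joint likelihood of the observed sequence is P(data|H) = 0.246·0.246 = 0.060516 and P(data|¬H) = 0.866·0.866 = 0.74996.
Bayes: P(H|data) = 0.264·0.060516 / (0.264·0.060516 + 0.736·0.74996) = 0.015976/0.56794 = 0.0281.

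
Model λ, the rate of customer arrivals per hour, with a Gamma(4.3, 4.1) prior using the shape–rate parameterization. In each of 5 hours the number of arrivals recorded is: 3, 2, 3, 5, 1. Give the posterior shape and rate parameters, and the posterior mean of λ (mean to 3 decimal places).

The Poisson likelihood adds the total count to the shape and the number of exposure periods to the rate. Here ∑xᵢ = 14 and n = 5, so shape 4.3→18.3 and rate 4.1→9.1.
Posterior mean = shape/rate = 18.3/9.1 = 2.011.

Posterior: Gamma(shape=18.3, rate=9.1); mean ≈ 2.011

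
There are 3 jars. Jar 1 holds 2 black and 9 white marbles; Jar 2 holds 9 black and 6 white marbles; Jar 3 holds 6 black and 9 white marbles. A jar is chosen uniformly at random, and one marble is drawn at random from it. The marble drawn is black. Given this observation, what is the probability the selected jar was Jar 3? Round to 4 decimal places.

Tabulate prior·likelihood by source: [1] prior 0.333333, lik 0.1818, product 0.06061; [2] prior 0.333333, lik 0.6, product 0.2000; [3] prior 0.333333, lik 0.4, product 0.1333.
Normalizing constant = 0.39394; the posterior for Jar 3 is its product over the sum, 0.1333/0.39394 = 0.3385.

Posterior probability ≈ 0.3385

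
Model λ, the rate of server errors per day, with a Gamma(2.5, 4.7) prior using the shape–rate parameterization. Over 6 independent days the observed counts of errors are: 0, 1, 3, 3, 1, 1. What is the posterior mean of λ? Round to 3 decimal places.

Posterior mean ≈ 1.075

The Poisson likelihood adds the total count to the shape and the number of exposure periods to the rate. Here ∑xᵢ = 9 and n = 6, so shape 2.5→11.5 and rate 4.7→10.7.
E[λ | data] = 11.5/10.7 = 1.075.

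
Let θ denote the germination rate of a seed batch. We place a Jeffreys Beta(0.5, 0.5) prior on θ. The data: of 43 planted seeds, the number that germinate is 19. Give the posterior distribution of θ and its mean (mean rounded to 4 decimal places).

The binomial likelihood is conjugate to the Beta prior: with 19 successes and 24 failures, the posterior is Beta(0.5+19, 0.5+24) = Beta(19.5, 24.5).
Posterior mean = α/(α+β) = 19.5/44 = 0.4432.

Posterior: Beta(19.5, 24.5); mean ≈ 0.4432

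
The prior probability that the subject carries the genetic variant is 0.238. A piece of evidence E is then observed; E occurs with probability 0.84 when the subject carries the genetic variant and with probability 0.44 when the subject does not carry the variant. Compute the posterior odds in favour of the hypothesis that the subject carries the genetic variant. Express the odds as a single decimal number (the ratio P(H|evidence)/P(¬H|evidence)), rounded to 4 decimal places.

Posterior odds ≈ 0.5963

Prior odds = 0.238/(1−0.238) = 0.31234.
Likelihood ratio for E = 0.84/0.44 = 1.9091.
Posterior odds = prior odds × LR = 0.59628.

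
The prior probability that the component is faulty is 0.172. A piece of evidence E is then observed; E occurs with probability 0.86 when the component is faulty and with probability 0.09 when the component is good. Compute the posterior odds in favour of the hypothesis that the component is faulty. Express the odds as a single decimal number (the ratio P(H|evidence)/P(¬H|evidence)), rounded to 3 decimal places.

Prior odds = 0.172/(1−0.172) = 0.20773.
Likelihood ratio for E = 0.86/0.09 = 9.5556.
Posterior odds = prior odds × LR = 1.9850.

Posterior odds ≈ 1.985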